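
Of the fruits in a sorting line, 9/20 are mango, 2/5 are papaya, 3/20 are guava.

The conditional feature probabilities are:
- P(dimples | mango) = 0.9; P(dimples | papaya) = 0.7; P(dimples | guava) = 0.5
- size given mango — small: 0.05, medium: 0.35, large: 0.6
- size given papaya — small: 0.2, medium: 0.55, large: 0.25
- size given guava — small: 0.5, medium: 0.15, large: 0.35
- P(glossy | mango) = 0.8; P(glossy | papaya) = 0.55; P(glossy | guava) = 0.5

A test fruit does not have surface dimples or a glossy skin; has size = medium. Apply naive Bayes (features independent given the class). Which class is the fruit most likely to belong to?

papaya

mango: 0.45 × (1−0.9) × 0.35 × (1−0.8) = 0.00315
papaya: 0.4 × (1−0.7) × 0.55 × (1−0.55) = 0.0297
guava: 0.15 × (1−0.5) × 0.15 × (1−0.5) = 0.005625
Highest score → papaya.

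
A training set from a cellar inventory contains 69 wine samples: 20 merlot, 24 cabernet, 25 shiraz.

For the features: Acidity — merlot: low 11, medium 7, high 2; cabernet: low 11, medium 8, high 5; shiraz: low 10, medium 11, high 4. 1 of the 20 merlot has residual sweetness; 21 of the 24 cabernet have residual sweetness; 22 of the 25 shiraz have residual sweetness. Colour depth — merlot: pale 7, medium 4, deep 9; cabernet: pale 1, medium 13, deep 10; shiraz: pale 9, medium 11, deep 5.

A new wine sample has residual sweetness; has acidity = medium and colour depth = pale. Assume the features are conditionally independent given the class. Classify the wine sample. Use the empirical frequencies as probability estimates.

shiraz

merlot: (20/69) × (7/20) × (1/20) × (7/20) ≈ 0.00177536
cabernet: (24/69) × (8/24) × (21/24) × (1/24) ≈ 0.00422705
shiraz: (25/69) × (11/25) × (22/25) × (9/25) ≈ 0.0505043
Highest score → shiraz.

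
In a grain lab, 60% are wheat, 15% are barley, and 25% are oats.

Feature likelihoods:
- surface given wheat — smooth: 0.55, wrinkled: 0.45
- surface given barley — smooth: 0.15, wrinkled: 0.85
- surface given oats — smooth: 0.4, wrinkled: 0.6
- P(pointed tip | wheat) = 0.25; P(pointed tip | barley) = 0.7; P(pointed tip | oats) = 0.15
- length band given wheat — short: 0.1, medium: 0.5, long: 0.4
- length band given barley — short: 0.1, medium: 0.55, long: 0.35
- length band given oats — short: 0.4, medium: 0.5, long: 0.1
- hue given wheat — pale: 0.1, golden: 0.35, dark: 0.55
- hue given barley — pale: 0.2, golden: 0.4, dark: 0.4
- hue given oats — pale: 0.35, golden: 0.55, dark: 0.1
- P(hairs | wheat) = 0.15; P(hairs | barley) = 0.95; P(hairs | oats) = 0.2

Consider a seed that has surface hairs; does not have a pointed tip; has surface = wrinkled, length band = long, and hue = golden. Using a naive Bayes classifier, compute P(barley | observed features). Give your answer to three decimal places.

0.474

wheat: 0.6 × 0.45 × (1−0.25) × 0.4 × 0.35 × 0.15 = 0.0042525
barley: 0.15 × 0.85 × (1−0.7) × 0.35 × 0.4 × 0.95 = 0.00508725
oats: 0.25 × 0.6 × (1−0.15) × 0.1 × 0.55 × 0.2 = 0.0014025
P(barley | x) = 0.00508725 / 0.01074225 ≈ 0.474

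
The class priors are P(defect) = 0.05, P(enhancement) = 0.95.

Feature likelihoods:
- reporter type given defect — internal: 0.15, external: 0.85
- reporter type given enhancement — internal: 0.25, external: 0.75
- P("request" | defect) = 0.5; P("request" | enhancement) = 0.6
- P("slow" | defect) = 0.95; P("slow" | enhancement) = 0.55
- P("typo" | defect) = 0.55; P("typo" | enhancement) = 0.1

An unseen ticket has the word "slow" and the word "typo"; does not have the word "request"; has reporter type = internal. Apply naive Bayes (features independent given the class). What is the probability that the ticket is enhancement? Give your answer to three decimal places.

defect: 0.05 × 0.15 × (1−0.5) × 0.95 × 0.55 = 0.001959375
enhancement: 0.95 × 0.25 × (1−0.6) × 0.55 × 0.1 = 0.005225
P(enhancement | x) = 0.005225 / 0.007184375 ≈ 0.727

0.727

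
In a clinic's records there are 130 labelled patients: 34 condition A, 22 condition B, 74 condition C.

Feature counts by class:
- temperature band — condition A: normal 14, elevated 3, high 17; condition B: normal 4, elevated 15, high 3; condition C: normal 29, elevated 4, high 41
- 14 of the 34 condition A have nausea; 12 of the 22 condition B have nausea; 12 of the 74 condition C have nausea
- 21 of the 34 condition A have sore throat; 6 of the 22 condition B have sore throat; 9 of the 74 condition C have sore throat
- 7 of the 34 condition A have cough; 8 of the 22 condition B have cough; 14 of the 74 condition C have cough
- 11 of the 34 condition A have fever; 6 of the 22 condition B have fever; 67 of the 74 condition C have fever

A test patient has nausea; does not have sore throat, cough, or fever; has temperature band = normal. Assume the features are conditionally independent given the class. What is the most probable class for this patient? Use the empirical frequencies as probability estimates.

condition A: (34/130) × (14/34) × (14/34) × (13/34) × (27/34) × (23/34) ≈ 0.00910819
condition B: (22/130) × (4/22) × (12/22) × (16/22) × (14/22) × (16/22) ≈ 0.00564905
condition C: (74/130) × (29/74) × (12/74) × (65/74) × (60/74) × (7/74) ≈ 0.00243709
Highest score → condition A.

condition A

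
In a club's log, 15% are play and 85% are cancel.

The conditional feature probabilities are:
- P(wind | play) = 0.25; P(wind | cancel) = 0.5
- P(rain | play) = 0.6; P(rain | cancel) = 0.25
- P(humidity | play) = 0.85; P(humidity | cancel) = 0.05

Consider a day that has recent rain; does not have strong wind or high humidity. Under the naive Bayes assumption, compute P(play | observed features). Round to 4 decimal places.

0.0912

play: 0.15 × (1−0.25) × 0.6 × (1−0.85) = 0.010125
cancel: 0.85 × (1−0.5) × 0.25 × (1−0.05) = 0.1009375
P(play | x) = 0.010125 / 0.1110625 ≈ 0.0912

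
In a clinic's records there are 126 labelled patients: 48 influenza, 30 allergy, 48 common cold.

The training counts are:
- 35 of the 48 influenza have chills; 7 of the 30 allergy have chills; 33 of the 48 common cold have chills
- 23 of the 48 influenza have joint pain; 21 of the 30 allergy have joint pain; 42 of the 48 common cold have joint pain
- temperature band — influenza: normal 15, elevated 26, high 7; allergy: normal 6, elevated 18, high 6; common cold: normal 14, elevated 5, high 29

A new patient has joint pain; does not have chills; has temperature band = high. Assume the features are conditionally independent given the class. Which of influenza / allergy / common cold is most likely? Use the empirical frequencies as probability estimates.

influenza: (48/126) × (13/48) × (23/48) × (7/48) ≈ 0.00720968
allergy: (30/126) × (23/30) × (21/30) × (6/30) ≈ 0.0255556
common cold: (48/126) × (15/48) × (42/48) × (29/48) ≈ 0.062934
Highest score → common cold.

common cold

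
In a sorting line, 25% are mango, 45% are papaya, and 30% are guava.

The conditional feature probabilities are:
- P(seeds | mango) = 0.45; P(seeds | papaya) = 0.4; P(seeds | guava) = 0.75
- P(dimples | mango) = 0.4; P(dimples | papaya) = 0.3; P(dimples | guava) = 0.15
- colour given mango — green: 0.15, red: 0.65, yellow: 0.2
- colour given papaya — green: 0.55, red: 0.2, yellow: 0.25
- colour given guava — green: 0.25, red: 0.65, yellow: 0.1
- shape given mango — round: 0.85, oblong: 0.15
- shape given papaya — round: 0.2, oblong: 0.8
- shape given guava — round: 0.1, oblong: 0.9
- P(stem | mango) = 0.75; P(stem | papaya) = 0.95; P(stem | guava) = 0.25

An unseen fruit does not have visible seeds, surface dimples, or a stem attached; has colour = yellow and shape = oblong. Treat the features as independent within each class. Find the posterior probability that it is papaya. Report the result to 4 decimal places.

mango: 0.25 × (1−0.45) × (1−0.4) × 0.2 × 0.15 × (1−0.75) = 0.00061875
papaya: 0.45 × (1−0.4) × (1−0.3) × 0.25 × 0.8 × (1−0.95) = 0.00189
guava: 0.3 × (1−0.75) × (1−0.15) × 0.1 × 0.9 × (1−0.25) = 0.004303125
P(papaya | x) = 0.00189 / 0.006811875 ≈ 0.2775

0.2775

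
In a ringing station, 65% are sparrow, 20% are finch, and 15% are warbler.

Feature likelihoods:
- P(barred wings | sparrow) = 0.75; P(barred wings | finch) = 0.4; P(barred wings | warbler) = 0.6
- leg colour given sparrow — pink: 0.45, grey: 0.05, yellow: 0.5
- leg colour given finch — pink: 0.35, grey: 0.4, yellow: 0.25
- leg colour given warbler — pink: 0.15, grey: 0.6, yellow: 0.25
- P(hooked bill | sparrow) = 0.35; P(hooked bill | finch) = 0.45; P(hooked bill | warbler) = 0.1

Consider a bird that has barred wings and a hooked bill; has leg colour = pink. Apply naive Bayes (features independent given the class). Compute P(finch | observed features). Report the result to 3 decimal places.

sparrow: 0.65 × 0.75 × 0.45 × 0.35 = 0.07678125
finch: 0.2 × 0.4 × 0.35 × 0.45 = 0.0126
warbler: 0.15 × 0.6 × 0.15 × 0.1 = 0.00135
P(finch | x) = 0.0126 / 0.09073125 ≈ 0.139

0.139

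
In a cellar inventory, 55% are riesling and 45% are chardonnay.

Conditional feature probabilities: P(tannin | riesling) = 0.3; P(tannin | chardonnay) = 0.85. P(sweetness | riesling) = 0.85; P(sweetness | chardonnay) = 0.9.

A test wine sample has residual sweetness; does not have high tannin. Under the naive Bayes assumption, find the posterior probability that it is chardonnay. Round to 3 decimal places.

riesling: 0.55 × (1−0.3) × 0.85 = 0.32725
chardonnay: 0.45 × (1−0.85) × 0.9 = 0.06075
P(chardonnay | x) = 0.06075 / 0.388 ≈ 0.157

0.157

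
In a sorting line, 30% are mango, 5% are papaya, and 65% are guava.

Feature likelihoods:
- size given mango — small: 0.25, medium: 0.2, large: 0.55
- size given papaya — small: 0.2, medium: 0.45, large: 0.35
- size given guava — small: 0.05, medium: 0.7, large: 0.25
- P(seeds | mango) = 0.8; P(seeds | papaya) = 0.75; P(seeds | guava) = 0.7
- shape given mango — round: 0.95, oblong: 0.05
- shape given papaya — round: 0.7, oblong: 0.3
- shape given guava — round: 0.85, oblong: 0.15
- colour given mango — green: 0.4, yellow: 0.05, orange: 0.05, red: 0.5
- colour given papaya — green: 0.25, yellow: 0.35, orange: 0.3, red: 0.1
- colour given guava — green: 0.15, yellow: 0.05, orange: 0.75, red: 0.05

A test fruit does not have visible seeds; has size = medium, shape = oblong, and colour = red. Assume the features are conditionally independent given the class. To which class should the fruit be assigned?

guava

mango: 0.3 × 0.2 × (1−0.8) × 0.05 × 0.5 = 0.0003
papaya: 0.05 × 0.45 × (1−0.75) × 0.3 × 0.1 = 0.00016875
guava: 0.65 × 0.7 × (1−0.7) × 0.15 × 0.05 = 0.00102375
Highest score → guava.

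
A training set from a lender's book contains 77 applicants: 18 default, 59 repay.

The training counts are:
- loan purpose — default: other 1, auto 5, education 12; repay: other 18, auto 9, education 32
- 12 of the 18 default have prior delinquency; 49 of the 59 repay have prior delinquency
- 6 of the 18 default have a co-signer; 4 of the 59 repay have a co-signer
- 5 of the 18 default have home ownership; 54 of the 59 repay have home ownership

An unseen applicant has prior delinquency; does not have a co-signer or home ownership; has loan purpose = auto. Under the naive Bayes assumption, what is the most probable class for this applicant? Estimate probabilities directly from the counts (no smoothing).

default: (18/77) × (5/18) × (12/18) × (12/18) × (13/18) ≈ 0.0208434
repay: (59/77) × (9/59) × (49/59) × (55/59) × (5/59) ≈ 0.00766875
Highest score → default.

default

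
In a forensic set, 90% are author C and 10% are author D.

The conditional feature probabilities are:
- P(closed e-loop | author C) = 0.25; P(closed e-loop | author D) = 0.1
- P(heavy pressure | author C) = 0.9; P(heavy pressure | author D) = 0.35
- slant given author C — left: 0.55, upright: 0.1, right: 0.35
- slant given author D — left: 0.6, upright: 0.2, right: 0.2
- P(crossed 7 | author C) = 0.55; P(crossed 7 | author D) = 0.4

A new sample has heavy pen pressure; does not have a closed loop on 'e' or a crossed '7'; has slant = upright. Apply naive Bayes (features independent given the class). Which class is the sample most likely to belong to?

author C: 0.9 × (1−0.25) × 0.9 × 0.1 × (1−0.55) = 0.0273375
author D: 0.1 × (1−0.1) × 0.35 × 0.2 × (1−0.4) = 0.00378
Highest score → author C.

author C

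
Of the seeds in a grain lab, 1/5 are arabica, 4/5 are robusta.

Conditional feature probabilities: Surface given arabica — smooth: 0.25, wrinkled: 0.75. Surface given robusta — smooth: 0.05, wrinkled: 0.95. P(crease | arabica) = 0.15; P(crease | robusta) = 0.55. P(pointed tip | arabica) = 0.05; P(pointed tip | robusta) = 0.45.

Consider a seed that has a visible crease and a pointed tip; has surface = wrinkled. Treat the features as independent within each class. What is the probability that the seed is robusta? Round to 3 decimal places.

0.994

arabica: 0.2 × 0.75 × 0.15 × 0.05 = 0.001125
robusta: 0.8 × 0.95 × 0.55 × 0.45 = 0.1881
P(robusta | x) = 0.1881 / 0.189225 ≈ 0.994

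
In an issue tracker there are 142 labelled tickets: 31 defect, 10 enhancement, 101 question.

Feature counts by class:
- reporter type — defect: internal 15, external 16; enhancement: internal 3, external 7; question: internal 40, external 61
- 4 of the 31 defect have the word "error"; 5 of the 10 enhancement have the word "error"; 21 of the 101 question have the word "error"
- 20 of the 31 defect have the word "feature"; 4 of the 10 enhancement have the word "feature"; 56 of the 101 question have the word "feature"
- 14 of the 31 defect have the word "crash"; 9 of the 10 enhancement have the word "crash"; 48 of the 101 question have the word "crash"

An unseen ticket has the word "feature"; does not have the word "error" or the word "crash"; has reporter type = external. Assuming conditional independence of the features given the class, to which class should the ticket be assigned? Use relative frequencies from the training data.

question

defect: (31/142) × (16/31) × (27/31) × (20/31) × (17/31) ≈ 0.0347208
enhancement: (10/142) × (7/10) × (5/10) × (4/10) × (1/10) ≈ 0.000985915
question: (101/142) × (61/101) × (80/101) × (56/101) × (53/101) ≈ 0.0989991
Highest score → question.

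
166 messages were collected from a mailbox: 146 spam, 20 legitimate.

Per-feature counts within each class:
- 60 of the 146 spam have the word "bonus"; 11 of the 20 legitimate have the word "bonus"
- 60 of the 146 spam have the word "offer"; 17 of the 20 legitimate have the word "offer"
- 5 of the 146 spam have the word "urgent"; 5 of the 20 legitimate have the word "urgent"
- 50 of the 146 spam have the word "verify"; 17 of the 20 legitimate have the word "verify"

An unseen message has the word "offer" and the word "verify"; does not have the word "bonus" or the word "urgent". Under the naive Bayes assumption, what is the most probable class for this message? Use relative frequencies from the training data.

spam

spam: (146/166) × (86/146) × (60/146) × (141/146) × (50/146) ≈ 0.0704161
legitimate: (20/166) × (9/20) × (17/20) × (15/20) × (17/20) ≈ 0.0293788
Highest score → spam.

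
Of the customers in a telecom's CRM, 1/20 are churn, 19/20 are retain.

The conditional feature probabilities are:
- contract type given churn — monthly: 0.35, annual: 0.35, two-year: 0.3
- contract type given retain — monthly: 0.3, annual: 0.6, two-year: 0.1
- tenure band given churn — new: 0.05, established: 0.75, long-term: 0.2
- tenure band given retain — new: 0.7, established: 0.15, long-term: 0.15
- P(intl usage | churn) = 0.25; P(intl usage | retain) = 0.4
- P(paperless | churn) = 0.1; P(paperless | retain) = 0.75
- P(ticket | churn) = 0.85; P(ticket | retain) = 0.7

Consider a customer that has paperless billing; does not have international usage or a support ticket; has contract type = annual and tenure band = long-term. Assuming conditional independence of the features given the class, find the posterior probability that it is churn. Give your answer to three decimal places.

churn: 0.05 × 0.35 × 0.2 × (1−0.25) × 0.1 × (1−0.85) = 0.000039375
retain: 0.95 × 0.6 × 0.15 × (1−0.4) × 0.75 × (1−0.7) = 0.0115425
P(churn | x) = 0.000039375 / 0.011581875 ≈ 0.003

0.003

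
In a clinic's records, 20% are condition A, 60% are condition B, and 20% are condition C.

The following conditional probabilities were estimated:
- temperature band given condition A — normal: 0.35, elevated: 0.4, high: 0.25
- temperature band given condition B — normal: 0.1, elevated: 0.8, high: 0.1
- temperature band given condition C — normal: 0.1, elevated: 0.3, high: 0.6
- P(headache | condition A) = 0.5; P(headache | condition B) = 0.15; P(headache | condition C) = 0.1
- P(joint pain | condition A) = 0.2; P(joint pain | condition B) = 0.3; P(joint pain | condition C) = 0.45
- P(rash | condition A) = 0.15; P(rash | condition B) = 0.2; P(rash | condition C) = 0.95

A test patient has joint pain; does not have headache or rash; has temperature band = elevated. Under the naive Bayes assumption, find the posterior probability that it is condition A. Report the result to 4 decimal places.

condition A: 0.2 × 0.4 × (1−0.5) × 0.2 × (1−0.15) = 0.0068
condition B: 0.6 × 0.8 × (1−0.15) × 0.3 × (1−0.2) = 0.09792
condition C: 0.2 × 0.3 × (1−0.1) × 0.45 × (1−0.95) = 0.001215
P(condition A | x) = 0.0068 / 0.105935 ≈ 0.0642

0.0642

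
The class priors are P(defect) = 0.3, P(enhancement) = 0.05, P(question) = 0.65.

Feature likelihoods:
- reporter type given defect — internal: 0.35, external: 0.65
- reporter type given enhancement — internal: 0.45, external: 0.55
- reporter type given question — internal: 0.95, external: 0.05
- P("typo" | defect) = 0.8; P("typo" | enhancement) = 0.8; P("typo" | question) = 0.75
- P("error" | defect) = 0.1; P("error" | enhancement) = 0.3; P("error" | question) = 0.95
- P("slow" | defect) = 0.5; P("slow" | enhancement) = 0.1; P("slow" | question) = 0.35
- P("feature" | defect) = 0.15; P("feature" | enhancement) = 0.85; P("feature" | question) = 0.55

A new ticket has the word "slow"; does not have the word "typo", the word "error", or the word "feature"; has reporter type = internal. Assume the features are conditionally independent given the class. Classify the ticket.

defect: 0.3 × 0.35 × (1−0.8) × (1−0.1) × 0.5 × (1−0.15) = 0.0080325
enhancement: 0.05 × 0.45 × (1−0.8) × (1−0.3) × 0.1 × (1−0.85) = 0.00004725
question: 0.65 × 0.95 × (1−0.75) × (1−0.95) × 0.35 × (1−0.55) = 0.001215703125
Highest score → defect.

defect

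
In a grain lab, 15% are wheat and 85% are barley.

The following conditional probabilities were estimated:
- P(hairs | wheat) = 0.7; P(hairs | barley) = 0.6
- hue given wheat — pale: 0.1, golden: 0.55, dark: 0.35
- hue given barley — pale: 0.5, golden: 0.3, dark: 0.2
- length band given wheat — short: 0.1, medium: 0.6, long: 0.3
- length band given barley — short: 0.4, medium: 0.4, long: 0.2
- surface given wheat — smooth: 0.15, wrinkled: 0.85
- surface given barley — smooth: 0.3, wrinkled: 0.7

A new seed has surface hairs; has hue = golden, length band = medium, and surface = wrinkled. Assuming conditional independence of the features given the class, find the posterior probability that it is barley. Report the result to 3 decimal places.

0.593

wheat: 0.15 × 0.7 × 0.55 × 0.6 × 0.85 = 0.0294525
barley: 0.85 × 0.6 × 0.3 × 0.4 × 0.7 = 0.04284
P(barley | x) = 0.04284 / 0.0722925 ≈ 0.593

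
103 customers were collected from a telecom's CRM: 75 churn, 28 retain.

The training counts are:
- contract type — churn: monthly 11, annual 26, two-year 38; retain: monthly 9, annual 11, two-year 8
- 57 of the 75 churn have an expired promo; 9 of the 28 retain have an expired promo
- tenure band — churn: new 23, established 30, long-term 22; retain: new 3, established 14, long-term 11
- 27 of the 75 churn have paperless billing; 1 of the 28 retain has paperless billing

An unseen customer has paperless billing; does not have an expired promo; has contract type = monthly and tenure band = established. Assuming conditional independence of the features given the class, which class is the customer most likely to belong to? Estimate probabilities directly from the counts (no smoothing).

churn: (75/103) × (11/75) × (18/75) × (30/75) × (27/75) ≈ 0.00369087
retain: (28/103) × (9/28) × (19/28) × (14/28) × (1/28) ≈ 0.0010588
Highest score → churn.

churn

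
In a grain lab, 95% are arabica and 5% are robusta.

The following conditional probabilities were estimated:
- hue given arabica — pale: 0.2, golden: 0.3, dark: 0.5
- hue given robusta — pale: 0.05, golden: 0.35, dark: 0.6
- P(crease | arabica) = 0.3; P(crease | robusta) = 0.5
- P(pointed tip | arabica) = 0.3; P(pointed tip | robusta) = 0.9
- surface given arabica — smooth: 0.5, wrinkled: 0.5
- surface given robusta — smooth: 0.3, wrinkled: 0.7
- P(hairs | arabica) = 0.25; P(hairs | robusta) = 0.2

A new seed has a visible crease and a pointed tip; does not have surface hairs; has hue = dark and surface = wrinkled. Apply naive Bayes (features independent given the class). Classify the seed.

arabica: 0.95 × 0.5 × 0.3 × 0.3 × 0.5 × (1−0.25) = 0.01603125
robusta: 0.05 × 0.6 × 0.5 × 0.9 × 0.7 × (1−0.2) = 0.00756
Highest score → arabica.

arabica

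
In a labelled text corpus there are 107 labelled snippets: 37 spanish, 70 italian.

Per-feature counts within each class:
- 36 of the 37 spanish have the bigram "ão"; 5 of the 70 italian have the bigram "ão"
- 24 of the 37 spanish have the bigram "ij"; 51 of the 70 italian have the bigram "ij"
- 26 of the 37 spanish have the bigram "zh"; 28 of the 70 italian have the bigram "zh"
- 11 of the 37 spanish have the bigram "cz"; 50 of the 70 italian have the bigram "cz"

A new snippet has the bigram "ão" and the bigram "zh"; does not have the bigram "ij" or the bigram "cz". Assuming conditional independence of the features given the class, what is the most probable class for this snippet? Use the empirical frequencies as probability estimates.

spanish: (37/107) × (36/37) × (13/37) × (26/37) × (26/37) ≈ 0.0583719
italian: (70/107) × (5/70) × (19/70) × (28/70) × (20/70) ≈ 0.00144955
Highest score → spanish.

spanish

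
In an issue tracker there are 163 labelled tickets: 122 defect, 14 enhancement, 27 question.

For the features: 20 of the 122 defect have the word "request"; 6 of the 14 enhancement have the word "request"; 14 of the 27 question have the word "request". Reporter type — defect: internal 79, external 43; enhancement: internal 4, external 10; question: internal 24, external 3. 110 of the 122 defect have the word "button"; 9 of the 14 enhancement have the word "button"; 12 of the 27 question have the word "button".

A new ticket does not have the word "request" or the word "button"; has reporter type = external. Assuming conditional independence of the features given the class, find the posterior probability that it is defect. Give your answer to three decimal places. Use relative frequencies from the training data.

defect: (122/163) × (102/122) × (43/122) × (12/122) ≈ 0.0216941
enhancement: (14/163) × (8/14) × (10/14) × (5/14) ≈ 0.0125203
question: (27/163) × (13/27) × (3/27) × (15/27) ≈ 0.00492312
P(defect | x) = 0.0216941 / 0.03913752 ≈ 0.554

0.554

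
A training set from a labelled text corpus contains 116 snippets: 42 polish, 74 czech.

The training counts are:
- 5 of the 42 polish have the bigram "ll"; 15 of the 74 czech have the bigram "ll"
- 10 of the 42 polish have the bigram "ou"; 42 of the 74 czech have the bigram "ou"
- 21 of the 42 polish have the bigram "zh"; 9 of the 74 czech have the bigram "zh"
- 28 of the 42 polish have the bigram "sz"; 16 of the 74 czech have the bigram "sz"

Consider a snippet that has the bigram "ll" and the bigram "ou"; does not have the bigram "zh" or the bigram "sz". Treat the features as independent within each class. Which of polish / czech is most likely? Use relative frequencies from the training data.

polish: (42/116) × (5/42) × (10/42) × (21/42) × (14/42) ≈ 0.00171045
czech: (74/116) × (15/74) × (42/74) × (65/74) × (58/74) ≈ 0.0505276
Highest score → czech.

czech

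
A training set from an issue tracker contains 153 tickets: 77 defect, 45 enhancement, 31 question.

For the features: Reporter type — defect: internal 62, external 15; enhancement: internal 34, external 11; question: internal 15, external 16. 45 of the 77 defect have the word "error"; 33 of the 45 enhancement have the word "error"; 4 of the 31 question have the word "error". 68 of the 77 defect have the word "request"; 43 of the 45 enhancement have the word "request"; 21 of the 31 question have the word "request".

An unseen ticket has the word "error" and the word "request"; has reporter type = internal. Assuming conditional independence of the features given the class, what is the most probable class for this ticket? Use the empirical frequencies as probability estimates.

defect: (77/153) × (62/77) × (45/77) × (68/77) ≈ 0.209142
enhancement: (45/153) × (34/45) × (33/45) × (43/45) ≈ 0.15572
question: (31/153) × (15/31) × (4/31) × (21/31) ≈ 0.0085695
Highest score → defect.

defect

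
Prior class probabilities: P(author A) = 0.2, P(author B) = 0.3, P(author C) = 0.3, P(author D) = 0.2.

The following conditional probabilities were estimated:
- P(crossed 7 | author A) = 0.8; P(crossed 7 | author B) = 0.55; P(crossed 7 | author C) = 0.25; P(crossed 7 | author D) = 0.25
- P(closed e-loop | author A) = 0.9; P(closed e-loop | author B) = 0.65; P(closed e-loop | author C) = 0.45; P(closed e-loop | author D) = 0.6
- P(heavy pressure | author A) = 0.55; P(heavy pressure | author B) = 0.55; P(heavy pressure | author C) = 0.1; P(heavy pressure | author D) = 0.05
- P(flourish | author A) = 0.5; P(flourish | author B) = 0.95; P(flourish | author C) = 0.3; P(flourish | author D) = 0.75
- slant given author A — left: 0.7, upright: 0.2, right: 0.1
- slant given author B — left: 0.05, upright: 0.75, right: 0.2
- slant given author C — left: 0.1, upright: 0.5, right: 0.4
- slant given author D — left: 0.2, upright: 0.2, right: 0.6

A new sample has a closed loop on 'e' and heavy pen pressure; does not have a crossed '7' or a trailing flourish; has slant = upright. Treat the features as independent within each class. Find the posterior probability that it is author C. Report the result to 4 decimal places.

author A: 0.2 × (1−0.8) × 0.9 × 0.55 × (1−0.5) × 0.2 = 0.00198
author B: 0.3 × (1−0.55) × 0.65 × 0.55 × (1−0.95) × 0.75 = 0.00180984375
author C: 0.3 × (1−0.25) × 0.45 × 0.1 × (1−0.3) × 0.5 = 0.00354375
author D: 0.2 × (1−0.25) × 0.6 × 0.05 × (1−0.75) × 0.2 = 0.000225
P(author C | x) = 0.00354375 / 0.00755859375 ≈ 0.4688

0.4688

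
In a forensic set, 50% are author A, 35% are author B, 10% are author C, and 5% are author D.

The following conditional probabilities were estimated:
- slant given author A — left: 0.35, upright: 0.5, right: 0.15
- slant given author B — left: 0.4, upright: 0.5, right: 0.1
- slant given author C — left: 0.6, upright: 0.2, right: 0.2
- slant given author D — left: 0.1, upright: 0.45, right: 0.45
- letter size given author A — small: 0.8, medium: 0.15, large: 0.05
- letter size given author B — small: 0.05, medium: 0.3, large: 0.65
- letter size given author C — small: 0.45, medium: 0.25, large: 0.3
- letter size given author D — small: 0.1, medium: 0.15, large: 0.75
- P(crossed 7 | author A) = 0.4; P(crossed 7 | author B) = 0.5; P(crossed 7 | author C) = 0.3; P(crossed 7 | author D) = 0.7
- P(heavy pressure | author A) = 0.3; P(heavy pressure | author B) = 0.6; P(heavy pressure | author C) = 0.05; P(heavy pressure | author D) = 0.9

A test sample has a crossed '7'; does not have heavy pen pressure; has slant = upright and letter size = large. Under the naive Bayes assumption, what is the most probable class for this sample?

author B

author A: 0.5 × 0.5 × 0.05 × 0.4 × (1−0.3) = 0.0035
author B: 0.35 × 0.5 × 0.65 × 0.5 × (1−0.6) = 0.02275
author C: 0.1 × 0.2 × 0.3 × 0.3 × (1−0.05) = 0.00171
author D: 0.05 × 0.45 × 0.75 × 0.7 × (1−0.9) = 0.00118125
Highest score → author B.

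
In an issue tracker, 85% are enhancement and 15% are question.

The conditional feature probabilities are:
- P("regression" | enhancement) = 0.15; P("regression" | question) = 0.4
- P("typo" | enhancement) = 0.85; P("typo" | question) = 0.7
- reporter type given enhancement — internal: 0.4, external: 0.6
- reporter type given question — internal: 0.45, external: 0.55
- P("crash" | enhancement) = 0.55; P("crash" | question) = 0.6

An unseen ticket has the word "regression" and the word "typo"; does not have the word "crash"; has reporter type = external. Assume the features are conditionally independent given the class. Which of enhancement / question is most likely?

enhancement: 0.85 × 0.15 × 0.85 × 0.6 × (1−0.55) = 0.02926125
question: 0.15 × 0.4 × 0.7 × 0.55 × (1−0.6) = 0.00924
Highest score → enhancement.

enhancement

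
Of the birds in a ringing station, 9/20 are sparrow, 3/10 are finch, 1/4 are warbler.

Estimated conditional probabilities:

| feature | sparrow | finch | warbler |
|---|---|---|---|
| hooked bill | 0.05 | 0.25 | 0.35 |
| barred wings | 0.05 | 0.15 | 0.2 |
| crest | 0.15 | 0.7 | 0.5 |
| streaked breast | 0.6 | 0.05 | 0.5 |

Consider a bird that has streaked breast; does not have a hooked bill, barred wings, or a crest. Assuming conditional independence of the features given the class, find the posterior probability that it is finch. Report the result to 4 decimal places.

0.0118

sparrow: 0.45 × (1−0.05) × (1−0.05) × (1−0.15) × 0.6 = 0.20712375
finch: 0.3 × (1−0.25) × (1−0.15) × (1−0.7) × 0.05 = 0.00286875
warbler: 0.25 × (1−0.35) × (1−0.2) × (1−0.5) × 0.5 = 0.0325
P(finch | x) = 0.00286875 / 0.2424925 ≈ 0.0118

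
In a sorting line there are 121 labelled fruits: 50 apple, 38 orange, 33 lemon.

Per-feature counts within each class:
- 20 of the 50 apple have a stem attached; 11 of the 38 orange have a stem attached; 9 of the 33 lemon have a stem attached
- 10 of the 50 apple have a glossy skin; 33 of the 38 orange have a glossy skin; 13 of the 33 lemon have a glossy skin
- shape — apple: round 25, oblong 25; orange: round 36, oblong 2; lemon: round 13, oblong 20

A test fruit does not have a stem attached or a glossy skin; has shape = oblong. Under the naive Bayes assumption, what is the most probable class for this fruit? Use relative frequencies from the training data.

apple: (50/121) × (30/50) × (40/50) × (25/50) ≈ 0.0991736
orange: (38/121) × (27/38) × (5/38) × (2/38) ≈ 0.00154529
lemon: (33/121) × (24/33) × (20/33) × (20/33) ≈ 0.0728548
Highest score → apple.

apple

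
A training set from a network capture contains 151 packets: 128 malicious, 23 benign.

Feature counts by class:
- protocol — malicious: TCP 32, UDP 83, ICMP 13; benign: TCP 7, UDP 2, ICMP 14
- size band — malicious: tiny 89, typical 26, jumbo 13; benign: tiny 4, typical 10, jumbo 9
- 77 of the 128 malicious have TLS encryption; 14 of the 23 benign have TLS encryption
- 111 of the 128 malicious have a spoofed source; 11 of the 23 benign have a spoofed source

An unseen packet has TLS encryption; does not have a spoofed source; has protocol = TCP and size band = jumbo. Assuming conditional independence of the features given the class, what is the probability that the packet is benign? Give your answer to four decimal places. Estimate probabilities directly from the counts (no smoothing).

malicious: (128/151) × (32/128) × (13/128) × (77/128) × (17/128) ≈ 0.00171959
benign: (23/151) × (7/23) × (9/23) × (14/23) × (12/23) ≈ 0.00576089
P(benign | x) = 0.00576089 / 0.00748048 ≈ 0.7701

0.7701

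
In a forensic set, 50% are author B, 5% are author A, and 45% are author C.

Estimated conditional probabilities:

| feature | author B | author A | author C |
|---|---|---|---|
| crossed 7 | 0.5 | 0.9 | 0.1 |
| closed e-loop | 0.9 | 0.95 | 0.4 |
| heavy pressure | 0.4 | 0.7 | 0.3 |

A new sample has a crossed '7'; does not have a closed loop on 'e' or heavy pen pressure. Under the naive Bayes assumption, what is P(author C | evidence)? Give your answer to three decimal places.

0.547

author B: 0.5 × 0.5 × (1−0.9) × (1−0.4) = 0.015
author A: 0.05 × 0.9 × (1−0.95) × (1−0.7) = 0.000675
author C: 0.45 × 0.1 × (1−0.4) × (1−0.3) = 0.0189
P(author C | x) = 0.0189 / 0.034575 ≈ 0.547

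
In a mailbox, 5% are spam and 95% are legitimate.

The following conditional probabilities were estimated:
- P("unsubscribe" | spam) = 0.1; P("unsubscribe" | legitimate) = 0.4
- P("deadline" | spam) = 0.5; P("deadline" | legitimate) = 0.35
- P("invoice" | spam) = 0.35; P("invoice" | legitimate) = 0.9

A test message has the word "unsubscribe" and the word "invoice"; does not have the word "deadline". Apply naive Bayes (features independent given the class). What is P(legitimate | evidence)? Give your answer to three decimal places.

0.996

spam: 0.05 × 0.1 × (1−0.5) × 0.35 = 0.000875
legitimate: 0.95 × 0.4 × (1−0.35) × 0.9 = 0.2223
P(legitimate | x) = 0.2223 / 0.223175 ≈ 0.996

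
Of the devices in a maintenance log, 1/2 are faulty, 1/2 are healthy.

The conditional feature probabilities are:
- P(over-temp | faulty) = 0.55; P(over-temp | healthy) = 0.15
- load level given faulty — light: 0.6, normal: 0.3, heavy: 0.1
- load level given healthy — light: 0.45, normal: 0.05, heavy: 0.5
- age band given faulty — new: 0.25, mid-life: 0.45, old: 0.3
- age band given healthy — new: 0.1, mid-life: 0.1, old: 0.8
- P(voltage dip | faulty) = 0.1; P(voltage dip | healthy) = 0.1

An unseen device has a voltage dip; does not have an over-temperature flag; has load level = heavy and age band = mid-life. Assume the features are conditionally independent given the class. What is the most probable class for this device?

healthy

faulty: 0.5 × (1−0.55) × 0.1 × 0.45 × 0.1 = 0.0010125
healthy: 0.5 × (1−0.15) × 0.5 × 0.1 × 0.1 = 0.002125
Highest score → healthy.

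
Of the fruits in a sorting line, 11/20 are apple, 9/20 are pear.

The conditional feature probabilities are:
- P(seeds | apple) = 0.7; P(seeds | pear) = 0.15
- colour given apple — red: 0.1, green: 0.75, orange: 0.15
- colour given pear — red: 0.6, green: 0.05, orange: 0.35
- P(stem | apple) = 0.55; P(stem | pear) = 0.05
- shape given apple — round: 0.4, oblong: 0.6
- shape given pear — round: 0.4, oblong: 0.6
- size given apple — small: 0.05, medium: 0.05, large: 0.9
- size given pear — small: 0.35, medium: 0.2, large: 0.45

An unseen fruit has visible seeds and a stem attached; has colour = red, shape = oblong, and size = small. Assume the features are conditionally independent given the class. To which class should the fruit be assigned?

apple

apple: 0.55 × 0.7 × 0.1 × 0.55 × 0.6 × 0.05 = 0.00063525
pear: 0.45 × 0.15 × 0.6 × 0.05 × 0.6 × 0.35 = 0.00042525
Highest score → apple.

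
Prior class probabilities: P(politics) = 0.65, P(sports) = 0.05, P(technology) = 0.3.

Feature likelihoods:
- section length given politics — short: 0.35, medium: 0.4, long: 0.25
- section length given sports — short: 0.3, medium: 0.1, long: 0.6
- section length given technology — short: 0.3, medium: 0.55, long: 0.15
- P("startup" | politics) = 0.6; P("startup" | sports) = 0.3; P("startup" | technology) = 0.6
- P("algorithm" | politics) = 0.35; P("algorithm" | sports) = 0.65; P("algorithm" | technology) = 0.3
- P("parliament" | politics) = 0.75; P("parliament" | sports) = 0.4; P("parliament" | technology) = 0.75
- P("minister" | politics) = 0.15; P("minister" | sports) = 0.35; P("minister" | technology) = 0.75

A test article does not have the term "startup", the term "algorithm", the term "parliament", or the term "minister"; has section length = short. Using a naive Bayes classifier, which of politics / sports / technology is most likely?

politics

politics: 0.65 × 0.35 × (1−0.6) × (1−0.35) × (1−0.75) × (1−0.15) = 0.012569375
sports: 0.05 × 0.3 × (1−0.3) × (1−0.65) × (1−0.4) × (1−0.35) = 0.00143325
technology: 0.3 × 0.3 × (1−0.6) × (1−0.3) × (1−0.75) × (1−0.75) = 0.001575
Highest score → politics.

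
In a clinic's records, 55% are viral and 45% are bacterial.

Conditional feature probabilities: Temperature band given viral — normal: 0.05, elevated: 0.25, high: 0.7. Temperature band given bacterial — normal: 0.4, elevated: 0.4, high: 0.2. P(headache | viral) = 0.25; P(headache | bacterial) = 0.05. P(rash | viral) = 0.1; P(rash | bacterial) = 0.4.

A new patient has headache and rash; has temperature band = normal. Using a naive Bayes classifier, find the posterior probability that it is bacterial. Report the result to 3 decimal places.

viral: 0.55 × 0.05 × 0.25 × 0.1 = 0.0006875
bacterial: 0.45 × 0.4 × 0.05 × 0.4 = 0.0036
P(bacterial | x) = 0.0036 / 0.0042875 ≈ 0.840

0.840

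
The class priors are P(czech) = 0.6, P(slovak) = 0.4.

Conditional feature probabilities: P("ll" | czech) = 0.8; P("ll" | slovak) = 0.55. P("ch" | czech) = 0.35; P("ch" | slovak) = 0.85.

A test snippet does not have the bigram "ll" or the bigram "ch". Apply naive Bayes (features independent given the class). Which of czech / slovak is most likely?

czech: 0.6 × (1−0.8) × (1−0.35) = 0.078
slovak: 0.4 × (1−0.55) × (1−0.85) = 0.027
Highest score → czech.

czech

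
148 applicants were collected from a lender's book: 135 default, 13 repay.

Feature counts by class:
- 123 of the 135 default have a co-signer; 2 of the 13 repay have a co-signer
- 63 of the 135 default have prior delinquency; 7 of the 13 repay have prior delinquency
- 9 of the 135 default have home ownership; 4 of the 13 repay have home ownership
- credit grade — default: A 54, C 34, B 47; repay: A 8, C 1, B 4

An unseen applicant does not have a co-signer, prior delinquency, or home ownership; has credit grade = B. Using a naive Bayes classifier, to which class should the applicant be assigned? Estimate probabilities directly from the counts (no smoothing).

default

default: (135/148) × (12/135) × (72/135) × (126/135) × (47/135) ≈ 0.0140514
repay: (13/148) × (11/13) × (6/13) × (9/13) × (4/13) ≈ 0.00730726
Highest score → default.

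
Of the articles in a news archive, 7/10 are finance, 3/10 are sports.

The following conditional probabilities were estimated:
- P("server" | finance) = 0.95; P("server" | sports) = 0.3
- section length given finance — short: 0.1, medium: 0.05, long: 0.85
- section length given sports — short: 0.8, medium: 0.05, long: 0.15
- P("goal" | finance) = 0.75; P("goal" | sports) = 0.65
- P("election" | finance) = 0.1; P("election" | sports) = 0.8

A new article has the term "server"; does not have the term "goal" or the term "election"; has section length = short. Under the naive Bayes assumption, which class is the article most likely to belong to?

finance

finance: 0.7 × 0.95 × 0.1 × (1−0.75) × (1−0.1) = 0.0149625
sports: 0.3 × 0.3 × 0.8 × (1−0.65) × (1−0.8) = 0.00504
Highest score → finance.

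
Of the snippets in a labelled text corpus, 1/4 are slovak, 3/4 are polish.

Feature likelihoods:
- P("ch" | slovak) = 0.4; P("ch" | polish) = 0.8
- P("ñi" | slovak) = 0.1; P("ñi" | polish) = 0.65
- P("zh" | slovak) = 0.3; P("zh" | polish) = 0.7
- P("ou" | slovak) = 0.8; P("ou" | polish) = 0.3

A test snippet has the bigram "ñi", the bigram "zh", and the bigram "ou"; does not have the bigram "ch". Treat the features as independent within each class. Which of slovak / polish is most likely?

slovak: 0.25 × (1−0.4) × 0.1 × 0.3 × 0.8 = 0.0036
polish: 0.75 × (1−0.8) × 0.65 × 0.7 × 0.3 = 0.020475
Highest score → polish.

polish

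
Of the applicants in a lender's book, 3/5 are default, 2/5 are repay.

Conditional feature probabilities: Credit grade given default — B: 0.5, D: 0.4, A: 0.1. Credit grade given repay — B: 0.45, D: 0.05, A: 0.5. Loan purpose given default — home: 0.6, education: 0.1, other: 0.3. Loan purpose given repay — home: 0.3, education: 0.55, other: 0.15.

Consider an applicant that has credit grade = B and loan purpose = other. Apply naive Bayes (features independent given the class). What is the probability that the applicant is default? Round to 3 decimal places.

default: 0.6 × 0.5 × 0.3 = 0.09
repay: 0.4 × 0.45 × 0.15 = 0.027
P(default | x) = 0.09 / 0.117 ≈ 0.769

0.769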